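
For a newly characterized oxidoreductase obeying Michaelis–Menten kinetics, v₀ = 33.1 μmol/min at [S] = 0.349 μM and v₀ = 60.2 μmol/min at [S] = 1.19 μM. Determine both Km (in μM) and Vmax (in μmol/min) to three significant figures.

In reciprocal form, 1/v = (Km/Vmax)·(1/[S]) + 1/Vmax. The two points give (1/[S], 1/v) = (2.865, 0.03021) and (0.8403, 0.01661).
Slope = (0.03021 − 0.01661)/(2.865 − 0.8403) = 0.006716; intercept = 0.03021 − 0.006716×2.865 = 0.01097.
Vmax = 1/intercept = 91.2 μmol/min; Km = slope × Vmax = 0.006716 × 91.2 = 0.612 μM.

Km = 0.612 μM; Vmax = 91.2 μmol/min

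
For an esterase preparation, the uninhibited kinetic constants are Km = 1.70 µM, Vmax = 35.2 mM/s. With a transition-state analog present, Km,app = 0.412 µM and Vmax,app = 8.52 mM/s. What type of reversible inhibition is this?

uncompetitive

Both Km and Vmax decrease by the same factor (~4.13-fold) — characteristic of uncompetitive inhibition.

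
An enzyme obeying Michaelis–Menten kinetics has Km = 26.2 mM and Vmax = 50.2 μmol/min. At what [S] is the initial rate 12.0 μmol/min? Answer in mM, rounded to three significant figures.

8.23 mM

The required fractional saturation is v/Vmax = 12.0/50.2 = 0.2390.
Then [S]/(Km+[S]) = 0.2390 ⇒ [S] = 26.2 × 0.2390/(1 − 0.2390) = 8.23 mM.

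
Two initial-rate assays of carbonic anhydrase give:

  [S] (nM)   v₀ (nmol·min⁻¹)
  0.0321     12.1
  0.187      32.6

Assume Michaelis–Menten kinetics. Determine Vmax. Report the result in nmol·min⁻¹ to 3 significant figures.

From v = Vmax[S]/(Km+[S]), each point gives Vmax = v(Km+[S])/[S].
Equating: 12.1(Km+0.0321)/0.0321 = 32.6(Km+0.187)/0.187.
376.9·Km + 12.1 = 174.3·Km + 32.6, so (376.9 − 174.3)·Km = 32.6 − 12.1.
Km = 20.50/202.6 = 0.101 nM; then Vmax = 12.1(0.101+0.0321)/0.0321 = 50.2 nmol·min⁻¹.

50.2 nmol·min⁻¹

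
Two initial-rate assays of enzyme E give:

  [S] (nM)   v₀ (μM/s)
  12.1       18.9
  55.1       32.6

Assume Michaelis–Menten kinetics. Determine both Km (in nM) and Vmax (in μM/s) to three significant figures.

Km = 14.1 nM; Vmax = 41.0 μM/s

From v = Vmax[S]/(Km+[S]), each point gives Vmax = v(Km+[S])/[S].
Equating: 18.9(Km+12.1)/12.1 = 32.6(Km+55.1)/55.1.
1.562·Km + 18.9 = 0.5917·Km + 32.6, so (1.562 − 0.5917)·Km = 32.6 − 18.9.
Km = 13.70/0.9703 = 14.1 nM; then Vmax = 18.9(14.1+12.1)/12.1 = 41.0 μM/s.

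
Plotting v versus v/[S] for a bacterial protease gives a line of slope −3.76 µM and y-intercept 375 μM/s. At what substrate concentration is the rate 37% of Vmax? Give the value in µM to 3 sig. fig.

2.21 µM

The Eadie–Hofstee slope gives Km = 3.76 µM (slope = −Km).
v/Vmax = [S]/(Km+[S]) = 0.37 ⇒ [S] = Km·0.37/(1−0.37) = 3.76 × 0.5873 = 2.21 µM.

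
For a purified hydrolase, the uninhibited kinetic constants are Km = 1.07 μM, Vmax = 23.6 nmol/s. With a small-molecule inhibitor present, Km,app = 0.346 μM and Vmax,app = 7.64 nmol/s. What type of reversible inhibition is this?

uncompetitive

Both Km and Vmax decrease by the same factor (~3.09-fold) — characteristic of uncompetitive inhibition.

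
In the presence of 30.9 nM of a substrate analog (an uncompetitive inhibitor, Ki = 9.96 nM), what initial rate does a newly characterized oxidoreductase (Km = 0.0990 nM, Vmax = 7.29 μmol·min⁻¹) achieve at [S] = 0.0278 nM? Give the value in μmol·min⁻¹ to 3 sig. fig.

0.951 μmol·min⁻¹

With α = 1 + [I]/Ki = 1 + 30.9/9.96 = 4.102, the uncompetitive rate law is v = (Vmax/α)·[S] / (Km/α + [S]).
v = (7.29/4.102)×0.0278 / (0.0990/4.102 + 0.0278) = 0.04940/0.05193 = 0.951 μmol·min⁻¹.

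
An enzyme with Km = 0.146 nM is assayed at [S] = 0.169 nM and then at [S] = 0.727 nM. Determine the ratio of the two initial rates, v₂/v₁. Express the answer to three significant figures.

1.55

Since Vmax cancels, v₂/v₁ = [S]₂(Km+[S]₁) / [S]₁(Km+[S]₂).
= 0.727×(0.146+0.169) / (0.169×(0.146+0.727)) = 0.2290/0.1475 = 1.55.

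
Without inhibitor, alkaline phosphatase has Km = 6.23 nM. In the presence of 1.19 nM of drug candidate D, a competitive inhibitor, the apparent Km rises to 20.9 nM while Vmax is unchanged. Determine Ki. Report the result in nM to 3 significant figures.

0.505 nM

Competitive: Km,app = α·Km with α = 1 + [I]/Ki.
α = Km,app/Km = 20.9/6.23 = 3.355.
Since α = 1 + [I]/Ki, [I]/Ki = 3.355 − 1 = 2.355 and Ki = 1.19/2.355 = 0.505 nM.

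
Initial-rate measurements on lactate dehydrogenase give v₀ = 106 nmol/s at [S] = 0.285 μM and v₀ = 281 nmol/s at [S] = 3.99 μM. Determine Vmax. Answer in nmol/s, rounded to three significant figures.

322 nmol/s

In reciprocal form, 1/v = (Km/Vmax)·(1/[S]) + 1/Vmax. The two points give (1/[S], 1/v) = (3.509, 0.009434) and (0.2506, 0.003559).
Slope = (0.009434 − 0.003559)/(3.509 − 0.2506) = 0.001803; intercept = 0.009434 − 0.001803×3.509 = 0.003107.
Vmax = 1/intercept = 322 nmol/s; Km = slope × Vmax = 0.001803 × 322 = 0.580 μM.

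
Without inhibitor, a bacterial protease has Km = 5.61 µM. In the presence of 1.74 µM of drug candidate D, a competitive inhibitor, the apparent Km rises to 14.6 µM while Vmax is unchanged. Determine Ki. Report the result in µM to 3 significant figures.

1.09 µM

Competitive: Km,app = α·Km with α = 1 + [I]/Ki.
α = Km,app/Km = 14.6/5.61 = 2.602.
Ki = [I]/(α − 1) = 1.74/1.602 = 1.09 µM.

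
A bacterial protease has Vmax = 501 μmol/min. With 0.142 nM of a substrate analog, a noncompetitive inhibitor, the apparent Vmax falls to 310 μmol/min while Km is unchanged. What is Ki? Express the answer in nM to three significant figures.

Noncompetitive: Vmax,app = Vmax/α with α = 1 + [I]/Ki.
α = Vmax/Vmax,app = 501/310 = 1.616.
Ki = [I]/(α − 1) = 0.142/0.6161 = 0.230 nM.

0.230 nM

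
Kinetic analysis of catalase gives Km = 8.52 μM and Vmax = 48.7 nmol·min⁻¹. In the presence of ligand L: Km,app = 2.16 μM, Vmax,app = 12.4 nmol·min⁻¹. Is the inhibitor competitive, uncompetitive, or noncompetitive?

uncompetitive

Both Km and Vmax decrease by the same factor (~3.94-fold) — characteristic of uncompetitive inhibition.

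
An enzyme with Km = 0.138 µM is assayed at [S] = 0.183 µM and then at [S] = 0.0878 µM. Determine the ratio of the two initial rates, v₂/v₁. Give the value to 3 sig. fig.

The fractional saturations are [S]/(Km+[S]) = 0.183/0.3210 = 0.5701 and 0.0878/0.2258 = 0.3888.
v₂/v₁ is just their ratio: 0.3888/0.5701 = 0.682.

0.682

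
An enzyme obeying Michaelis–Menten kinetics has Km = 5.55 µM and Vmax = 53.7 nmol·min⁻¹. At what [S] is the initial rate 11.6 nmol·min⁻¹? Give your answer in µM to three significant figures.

Rearranging v = Vmax[S]/(Km+[S]) gives [S] = Km·v/(Vmax − v).
[S] = 5.55 × 11.6 / (53.7 − 11.6) = 64.38/42.10 = 1.53 µM.

1.53 µM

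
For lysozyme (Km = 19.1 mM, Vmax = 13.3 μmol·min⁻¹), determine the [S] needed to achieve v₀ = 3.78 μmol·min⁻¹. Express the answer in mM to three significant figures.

The required fractional saturation is v/Vmax = 3.78/13.3 = 0.2842.
Then [S]/(Km+[S]) = 0.2842 ⇒ [S] = 19.1 × 0.2842/(1 − 0.2842) = 7.58 mM.

7.58 mM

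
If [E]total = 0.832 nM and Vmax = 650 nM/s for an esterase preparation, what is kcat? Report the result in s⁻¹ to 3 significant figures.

kcat = Vmax/[E]total = 650 nM/s / 0.832 nM = 781 s⁻¹.

781 s⁻¹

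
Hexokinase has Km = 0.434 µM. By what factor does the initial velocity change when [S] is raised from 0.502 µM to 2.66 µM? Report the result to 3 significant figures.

1.60

Since Vmax cancels, v₂/v₁ = [S]₂(Km+[S]₁) / [S]₁(Km+[S]₂).
= 2.66×(0.434+0.502) / (0.502×(0.434+2.66)) = 2.490/1.553 = 1.60.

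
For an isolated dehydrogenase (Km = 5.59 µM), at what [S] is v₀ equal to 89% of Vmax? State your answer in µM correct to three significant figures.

45.2 µM

v/Vmax = [S]/(Km+[S]) = 0.89, so [S] = Km·0.89/(1 − 0.89) = 5.59 × 8.091.
[S] = 45.2 µM.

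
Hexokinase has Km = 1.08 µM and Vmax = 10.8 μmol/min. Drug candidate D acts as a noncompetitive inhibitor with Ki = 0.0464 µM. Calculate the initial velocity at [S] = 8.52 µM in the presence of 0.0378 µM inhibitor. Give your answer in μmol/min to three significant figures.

5.28 μmol/min

With α = 1 + [I]/Ki = 1 + 0.0378/0.0464 = 1.815, the noncompetitive rate law is v = (Vmax/α)·[S] / (Km + [S]).
v = (10.8/1.815)×8.52 / (1.08 + 8.52) = 50.71/9.600 = 5.28 μmol/min.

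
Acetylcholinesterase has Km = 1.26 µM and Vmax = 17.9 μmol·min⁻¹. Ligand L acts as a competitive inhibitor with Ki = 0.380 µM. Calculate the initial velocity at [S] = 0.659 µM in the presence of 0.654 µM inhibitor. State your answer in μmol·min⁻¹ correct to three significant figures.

α = 1 + [I]/Ki = 1 + 0.654/0.380 = 2.721.
For a competitive inhibitor, Vmax is unchanged and the apparent Km becomes α·Km: Km,app = 3.43 µM, Vmax,app = 17.9 μmol·min⁻¹.
v = Vmax,app·[S]/(Km,app + [S]) = 17.9 × 0.659/(3.43 + 0.659) = 2.89 μmol·min⁻¹.

2.89 μmol·min⁻¹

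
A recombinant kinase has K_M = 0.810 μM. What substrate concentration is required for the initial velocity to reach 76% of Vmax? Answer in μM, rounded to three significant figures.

2.57 μM

v/Vmax = [S]/(Km+[S]) = 0.76, so [S] = Km·0.76/(1 − 0.76) = 0.810 × 3.167.
[S] = 2.57 μM.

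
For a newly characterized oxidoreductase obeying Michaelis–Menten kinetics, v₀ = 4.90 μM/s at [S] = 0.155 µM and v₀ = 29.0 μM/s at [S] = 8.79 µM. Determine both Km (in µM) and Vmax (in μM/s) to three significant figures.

Km = 0.851 µM; Vmax = 31.8 μM/s

From v = Vmax[S]/(Km+[S]), each point gives Vmax = v(Km+[S])/[S].
Equating: 4.90(Km+0.155)/0.155 = 29.0(Km+8.79)/8.79.
31.61·Km + 4.90 = 3.299·Km + 29.0, so (31.61 − 3.299)·Km = 29.0 − 4.90.
Km = 24.10/28.31 = 0.851 µM; then Vmax = 4.90(0.851+0.155)/0.155 = 31.8 μM/s.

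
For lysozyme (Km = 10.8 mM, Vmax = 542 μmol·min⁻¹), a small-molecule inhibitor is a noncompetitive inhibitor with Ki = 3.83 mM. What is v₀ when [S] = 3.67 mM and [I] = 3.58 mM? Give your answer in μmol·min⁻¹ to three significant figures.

α = 1 + [I]/Ki = 1 + 3.58/3.83 = 1.935.
For a noncompetitive inhibitor, Vmax is reduced to Vmax/α while Km is unchanged: Km,app = 10.8 mM, Vmax,app = 280 μmol·min⁻¹.
v = Vmax,app·[S]/(Km,app + [S]) = 280 × 3.67/(10.8 + 3.67) = 71.1 μmol·min⁻¹.

71.1 μmol·min⁻¹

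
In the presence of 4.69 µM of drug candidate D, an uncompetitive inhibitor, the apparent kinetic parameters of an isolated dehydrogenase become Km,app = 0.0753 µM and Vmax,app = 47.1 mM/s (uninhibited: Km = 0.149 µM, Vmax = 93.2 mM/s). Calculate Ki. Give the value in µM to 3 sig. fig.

4.79 µM

Uncompetitive: Vmax,app = Vmax/α (and Km,app = Km/α) with α = 1 + [I]/Ki.
α = Vmax/Vmax,app = 93.2/47.1 = 1.979.
Since α = 1 + [I]/Ki, [I]/Ki = 1.979 − 1 = 0.9788 and Ki = 4.69/0.9788 = 4.79 µM.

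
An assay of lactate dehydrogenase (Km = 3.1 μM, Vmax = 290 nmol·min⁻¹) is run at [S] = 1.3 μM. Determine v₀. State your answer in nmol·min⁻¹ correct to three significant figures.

v = Vmax·[S]/(Km + [S]) = 290 × 1.3 / (3.1 + 1.3)
  = 377.0 / 4.400 = 85.7 nmol·min⁻¹.

85.7 nmol·min⁻¹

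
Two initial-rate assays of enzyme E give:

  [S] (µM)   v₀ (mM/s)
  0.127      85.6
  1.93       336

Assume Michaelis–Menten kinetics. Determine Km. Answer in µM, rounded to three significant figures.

From v = Vmax[S]/(Km+[S]), each point gives Vmax = v(Km+[S])/[S].
Equating: 85.6(Km+0.127)/0.127 = 336(Km+1.93)/1.93.
674.0·Km + 85.6 = 174.1·Km + 336, so (674.0 − 174.1)·Km = 336 − 85.6.
Km = 250.4/499.9 = 0.501 µM; then Vmax = 85.6(0.501+0.127)/0.127 = 423 mM/s.

0.501 µM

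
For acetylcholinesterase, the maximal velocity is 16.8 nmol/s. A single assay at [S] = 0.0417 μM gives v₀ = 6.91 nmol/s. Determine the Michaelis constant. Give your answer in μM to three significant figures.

0.0597 μM

v/Vmax = 6.91/16.8 = 0.4113 = [S]/(Km+[S]).
So Km + [S] = [S]/0.4113 = 0.1014 μM, giving Km = 0.1014 − 0.0417 = 0.0597 μM.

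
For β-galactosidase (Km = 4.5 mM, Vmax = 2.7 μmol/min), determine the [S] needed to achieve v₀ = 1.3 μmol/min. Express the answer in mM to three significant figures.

4.18 mM

Rearranging v = Vmax[S]/(Km+[S]) gives [S] = Km·v/(Vmax − v).
[S] = 4.5 × 1.3 / (2.7 − 1.3) = 5.850/1.400 = 4.18 mM.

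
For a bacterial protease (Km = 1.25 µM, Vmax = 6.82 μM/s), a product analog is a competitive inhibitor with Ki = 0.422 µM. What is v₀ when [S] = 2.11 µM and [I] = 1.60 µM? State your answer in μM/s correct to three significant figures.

1.78 μM/s

α = 1 + [I]/Ki = 1 + 1.60/0.422 = 4.791.
For a competitive inhibitor, Vmax is unchanged and the apparent Km becomes α·Km: Km,app = 5.99 µM, Vmax,app = 6.82 μM/s.
v = Vmax,app·[S]/(Km,app + [S]) = 6.82 × 2.11/(5.99 + 2.11) = 1.78 μM/s.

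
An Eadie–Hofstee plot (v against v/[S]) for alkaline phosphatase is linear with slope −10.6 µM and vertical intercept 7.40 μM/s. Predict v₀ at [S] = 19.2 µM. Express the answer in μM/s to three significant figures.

In the Eadie–Hofstee form v = Vmax − Km·(v/[S]), the slope is −Km and the intercept is Vmax, so Km = 10.6 µM and Vmax = 7.40 μM/s.
v = 7.40 × 19.2/(10.6 + 19.2) = 4.77 μM/s.

4.77 μM/s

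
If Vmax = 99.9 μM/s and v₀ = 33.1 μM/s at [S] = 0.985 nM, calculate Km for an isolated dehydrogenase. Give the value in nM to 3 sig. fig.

1.99 nM

v/Vmax = 33.1/99.9 = 0.3313 = [S]/(Km+[S]).
So Km + [S] = [S]/0.3313 = 2.973 nM, giving Km = 2.973 − 0.985 = 1.99 nM.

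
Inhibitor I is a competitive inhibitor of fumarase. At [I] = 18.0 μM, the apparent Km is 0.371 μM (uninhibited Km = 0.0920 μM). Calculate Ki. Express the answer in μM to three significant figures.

Competitive: Km,app = α·Km with α = 1 + [I]/Ki.
α = Km,app/Km = 0.371/0.0920 = 4.033.
Ki = [I]/(α − 1) = 18.0/3.033 = 5.94 μM.

5.94 μM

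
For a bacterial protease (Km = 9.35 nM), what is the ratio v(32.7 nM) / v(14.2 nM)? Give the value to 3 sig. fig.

1.29

The fractional saturations are [S]/(Km+[S]) = 14.2/23.55 = 0.6030 and 32.7/42.05 = 0.7776.
v₂/v₁ is just their ratio: 0.7776/0.6030 = 1.29.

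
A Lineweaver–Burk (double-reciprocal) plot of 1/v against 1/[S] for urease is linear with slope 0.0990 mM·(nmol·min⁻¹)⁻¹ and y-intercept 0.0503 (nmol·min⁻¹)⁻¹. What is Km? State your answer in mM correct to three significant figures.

1.97 mM

y-intercept = 1/Vmax ⇒ Vmax = 19.9 nmol·min⁻¹; slope = Km/Vmax ⇒ Km = slope × Vmax.
Km = 0.0990 × 19.9 = 1.97 mM.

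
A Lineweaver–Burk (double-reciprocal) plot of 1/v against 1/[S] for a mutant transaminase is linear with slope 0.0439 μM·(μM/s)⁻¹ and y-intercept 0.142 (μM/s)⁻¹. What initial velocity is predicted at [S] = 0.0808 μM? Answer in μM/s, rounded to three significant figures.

The y-intercept is 1/Vmax, so Vmax = 1/0.142 = 7.04 μM/s.
The slope is Km/Vmax, so Km = 0.0439 × 7.04 = 0.309 μM.
Then v = 7.04 × 0.0808/(0.309 + 0.0808) = 1.46 μM/s.

1.46 μM/s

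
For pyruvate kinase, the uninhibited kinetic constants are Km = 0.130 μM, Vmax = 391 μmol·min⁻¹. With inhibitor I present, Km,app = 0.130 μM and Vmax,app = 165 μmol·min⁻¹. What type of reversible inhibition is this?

Vmax decreases (391 → 165 μmol·min⁻¹) while Km is unchanged — pure noncompetitive inhibition.

noncompetitive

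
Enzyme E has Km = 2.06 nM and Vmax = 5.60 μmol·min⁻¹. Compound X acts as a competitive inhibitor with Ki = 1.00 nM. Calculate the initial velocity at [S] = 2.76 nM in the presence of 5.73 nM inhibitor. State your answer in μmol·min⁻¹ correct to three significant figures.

0.930 μmol·min⁻¹

α = 1 + [I]/Ki = 1 + 5.73/1.00 = 6.730.
For a competitive inhibitor, Vmax is unchanged and the apparent Km becomes α·Km: Km,app = 13.9 nM, Vmax,app = 5.60 μmol·min⁻¹.
v = Vmax,app·[S]/(Km,app + [S]) = 5.60 × 2.76/(13.9 + 2.76) = 0.930 μmol·min⁻¹.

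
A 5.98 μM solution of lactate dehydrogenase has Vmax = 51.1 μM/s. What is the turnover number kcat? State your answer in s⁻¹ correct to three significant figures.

kcat = Vmax/[E]total = 51.1 μM/s / 5.98 μM = 8.55 s⁻¹.

8.55 s⁻¹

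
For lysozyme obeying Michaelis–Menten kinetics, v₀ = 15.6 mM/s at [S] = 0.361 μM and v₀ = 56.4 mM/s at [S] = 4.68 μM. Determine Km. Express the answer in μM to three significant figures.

1.31 μM

In reciprocal form, 1/v = (Km/Vmax)·(1/[S]) + 1/Vmax. The two points give (1/[S], 1/v) = (2.770, 0.06410) and (0.2137, 0.01773).
Slope = (0.06410 − 0.01773)/(2.770 − 0.2137) = 0.01814; intercept = 0.06410 − 0.01814×2.770 = 0.01385.
Vmax = 1/intercept = 72.2 mM/s; Km = slope × Vmax = 0.01814 × 72.2 = 1.31 μM.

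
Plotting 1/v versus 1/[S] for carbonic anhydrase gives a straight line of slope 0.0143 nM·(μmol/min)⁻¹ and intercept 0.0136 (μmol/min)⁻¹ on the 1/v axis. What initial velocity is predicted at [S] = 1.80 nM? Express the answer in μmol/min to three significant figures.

The y-intercept is 1/Vmax, so Vmax = 1/0.0136 = 73.5 μmol/min.
The slope is Km/Vmax, so Km = 0.0143 × 73.5 = 1.05 nM.
Then v = 73.5 × 1.80/(1.05 + 1.80) = 46.4 μmol/min.

46.4 μmol/min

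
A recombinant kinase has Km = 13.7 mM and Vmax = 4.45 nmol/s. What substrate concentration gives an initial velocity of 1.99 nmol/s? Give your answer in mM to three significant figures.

11.1 mM

The required fractional saturation is v/Vmax = 1.99/4.45 = 0.4472.
Then [S]/(Km+[S]) = 0.4472 ⇒ [S] = 13.7 × 0.4472/(1 − 0.4472) = 11.1 mM.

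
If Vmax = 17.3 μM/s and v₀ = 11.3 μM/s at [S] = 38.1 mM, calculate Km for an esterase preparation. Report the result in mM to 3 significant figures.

20.2 mM

From v = Vmax[S]/(Km+[S]), Km = [S](Vmax − v)/v.
Km = 38.1 × (17.3 − 11.3) / 11.3 = 228.6/11.3 = 20.2 mM.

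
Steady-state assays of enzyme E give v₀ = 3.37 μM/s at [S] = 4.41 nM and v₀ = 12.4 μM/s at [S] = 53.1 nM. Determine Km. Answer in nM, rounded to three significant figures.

From v = Vmax[S]/(Km+[S]), each point gives Vmax = v(Km+[S])/[S].
Equating: 3.37(Km+4.41)/4.41 = 12.4(Km+53.1)/53.1.
0.7642·Km + 3.37 = 0.2335·Km + 12.4, so (0.7642 − 0.2335)·Km = 12.4 − 3.37.
Km = 9.030/0.5307 = 17.0 nM; then Vmax = 3.37(17.0+4.41)/4.41 = 16.4 μM/s.

17.0 nM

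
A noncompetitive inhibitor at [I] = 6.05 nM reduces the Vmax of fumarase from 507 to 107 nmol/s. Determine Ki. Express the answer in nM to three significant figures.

1.62 nM

Noncompetitive: Vmax,app = Vmax/α with α = 1 + [I]/Ki.
α = Vmax/Vmax,app = 507/107 = 4.738.
Ki = [I]/(α − 1) = 6.05/3.738 = 1.62 nM.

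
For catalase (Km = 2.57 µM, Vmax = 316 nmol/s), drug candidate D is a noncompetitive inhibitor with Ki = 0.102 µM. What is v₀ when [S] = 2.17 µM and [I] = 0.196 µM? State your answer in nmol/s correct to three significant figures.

49.5 nmol/s

With α = 1 + [I]/Ki = 1 + 0.196/0.102 = 2.922, the noncompetitive rate law is v = (Vmax/α)·[S] / (Km + [S]).
v = (316/2.922)×2.17 / (2.57 + 2.17) = 234.7/4.740 = 49.5 nmol/s.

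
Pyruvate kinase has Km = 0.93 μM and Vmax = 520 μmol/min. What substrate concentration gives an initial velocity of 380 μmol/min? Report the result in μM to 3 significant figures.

2.52 μM

Rearranging v = Vmax[S]/(Km+[S]) gives [S] = Km·v/(Vmax − v).
[S] = 0.93 × 380 / (520 − 380) = 353.4/140.0 = 2.52 μM.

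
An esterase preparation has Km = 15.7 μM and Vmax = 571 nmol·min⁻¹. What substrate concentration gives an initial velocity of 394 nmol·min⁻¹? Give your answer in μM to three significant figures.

The required fractional saturation is v/Vmax = 394/571 = 0.6900.
Then [S]/(Km+[S]) = 0.6900 ⇒ [S] = 15.7 × 0.6900/(1 − 0.6900) = 34.9 μM.

34.9 μM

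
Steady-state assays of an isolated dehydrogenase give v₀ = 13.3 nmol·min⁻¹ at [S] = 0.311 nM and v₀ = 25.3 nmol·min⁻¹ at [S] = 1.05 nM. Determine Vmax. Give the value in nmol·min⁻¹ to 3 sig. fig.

40.8 nmol·min⁻¹

From v = Vmax[S]/(Km+[S]), each point gives Vmax = v(Km+[S])/[S].
Equating: 13.3(Km+0.311)/0.311 = 25.3(Km+1.05)/1.05.
42.77·Km + 13.3 = 24.10·Km + 25.3, so (42.77 − 24.10)·Km = 25.3 − 13.3.
Km = 12.00/18.67 = 0.643 nM; then Vmax = 13.3(0.643+0.311)/0.311 = 40.8 nmol·min⁻¹.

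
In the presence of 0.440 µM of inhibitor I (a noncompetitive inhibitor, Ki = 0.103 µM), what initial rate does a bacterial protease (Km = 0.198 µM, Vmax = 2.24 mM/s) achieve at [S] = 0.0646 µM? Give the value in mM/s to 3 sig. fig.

With α = 1 + [I]/Ki = 1 + 0.440/0.103 = 5.272, the noncompetitive rate law is v = (Vmax/α)·[S] / (Km + [S]).
v = (2.24/5.272)×0.0646 / (0.198 + 0.0646) = 0.02745/0.2626 = 0.105 mM/s.

0.105 mM/s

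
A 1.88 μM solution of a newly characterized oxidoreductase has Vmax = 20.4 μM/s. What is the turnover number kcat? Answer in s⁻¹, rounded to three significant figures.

10.9 s⁻¹

kcat = Vmax/[E]total = 20.4 μM/s / 1.88 μM = 10.9 s⁻¹.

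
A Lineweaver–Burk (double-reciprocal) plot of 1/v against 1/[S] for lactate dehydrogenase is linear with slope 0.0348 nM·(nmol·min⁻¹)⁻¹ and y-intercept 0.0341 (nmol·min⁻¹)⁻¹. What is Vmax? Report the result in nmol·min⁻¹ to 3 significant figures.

29.3 nmol·min⁻¹

The y-intercept of a Lineweaver–Burk plot equals 1/Vmax, so Vmax = 1/0.0341 = 29.3 nmol·min⁻¹.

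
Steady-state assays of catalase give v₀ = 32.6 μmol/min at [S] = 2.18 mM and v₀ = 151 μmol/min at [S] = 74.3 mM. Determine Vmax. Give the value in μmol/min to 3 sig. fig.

170 μmol/min

In reciprocal form, 1/v = (Km/Vmax)·(1/[S]) + 1/Vmax. The two points give (1/[S], 1/v) = (0.4587, 0.03067) and (0.01346, 0.006623).
Slope = (0.03067 − 0.006623)/(0.4587 − 0.01346) = 0.05402; intercept = 0.03067 − 0.05402×0.4587 = 0.005895.
Vmax = 1/intercept = 170 μmol/min; Km = slope × Vmax = 0.05402 × 170 = 9.16 mM.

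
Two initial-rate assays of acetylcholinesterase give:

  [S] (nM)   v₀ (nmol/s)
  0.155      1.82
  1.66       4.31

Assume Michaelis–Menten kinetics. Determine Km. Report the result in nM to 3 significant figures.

0.272 nM

In reciprocal form, 1/v = (Km/Vmax)·(1/[S]) + 1/Vmax. The two points give (1/[S], 1/v) = (6.452, 0.5495) and (0.6024, 0.2320).
Slope = (0.5495 − 0.2320)/(6.452 − 0.6024) = 0.05427; intercept = 0.5495 − 0.05427×6.452 = 0.1993.
Vmax = 1/intercept = 5.02 nmol/s; Km = slope × Vmax = 0.05427 × 5.02 = 0.272 nM.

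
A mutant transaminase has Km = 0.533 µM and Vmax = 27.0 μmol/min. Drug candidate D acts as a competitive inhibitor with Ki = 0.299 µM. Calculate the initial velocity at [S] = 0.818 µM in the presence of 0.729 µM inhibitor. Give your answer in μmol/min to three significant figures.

With α = 1 + [I]/Ki = 1 + 0.729/0.299 = 3.438, the competitive rate law is v = Vmax[S] / (αKm + [S]).
v = 27.0×0.818 / (3.438×0.533 + 0.818) = 22.09/2.651 = 8.33 μmol/min.

8.33 μmol/min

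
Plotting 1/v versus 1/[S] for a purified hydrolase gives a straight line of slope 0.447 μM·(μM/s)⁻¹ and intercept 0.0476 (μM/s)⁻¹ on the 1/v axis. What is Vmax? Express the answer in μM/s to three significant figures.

The y-intercept of a Lineweaver–Burk plot equals 1/Vmax, so Vmax = 1/0.0476 = 21.0 μM/s.

21.0 μM/s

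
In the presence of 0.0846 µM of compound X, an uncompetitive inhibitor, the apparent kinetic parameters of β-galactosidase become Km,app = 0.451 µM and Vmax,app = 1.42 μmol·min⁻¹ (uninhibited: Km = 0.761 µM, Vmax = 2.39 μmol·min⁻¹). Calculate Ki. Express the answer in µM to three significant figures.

0.124 µM

Uncompetitive: Vmax,app = Vmax/α (and Km,app = Km/α) with α = 1 + [I]/Ki.
α = Vmax/Vmax,app = 2.39/1.42 = 1.683.
Ki = [I]/(α − 1) = 0.0846/0.6831 = 0.124 µM.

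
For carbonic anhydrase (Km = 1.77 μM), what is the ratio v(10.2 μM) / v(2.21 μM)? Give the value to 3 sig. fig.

Since Vmax cancels, v₂/v₁ = [S]₂(Km+[S]₁) / [S]₁(Km+[S]₂).
= 10.2×(1.77+2.21) / (2.21×(1.77+10.2)) = 40.60/26.45 = 1.53.

1.53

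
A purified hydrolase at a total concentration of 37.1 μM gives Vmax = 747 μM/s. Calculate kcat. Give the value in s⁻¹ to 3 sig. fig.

20.1 s⁻¹

kcat = Vmax/[E]total = 747 μM/s / 37.1 μM = 20.1 s⁻¹.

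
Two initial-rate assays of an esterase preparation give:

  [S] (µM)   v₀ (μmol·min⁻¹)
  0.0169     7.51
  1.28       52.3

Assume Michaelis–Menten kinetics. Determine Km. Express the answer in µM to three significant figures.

From v = Vmax[S]/(Km+[S]), each point gives Vmax = v(Km+[S])/[S].
Equating: 7.51(Km+0.0169)/0.0169 = 52.3(Km+1.28)/1.28.
444.4·Km + 7.51 = 40.86·Km + 52.3, so (444.4 − 40.86)·Km = 52.3 − 7.51.
Km = 44.79/403.5 = 0.111 µM; then Vmax = 7.51(0.111+0.0169)/0.0169 = 56.8 μmol·min⁻¹.

0.111 µM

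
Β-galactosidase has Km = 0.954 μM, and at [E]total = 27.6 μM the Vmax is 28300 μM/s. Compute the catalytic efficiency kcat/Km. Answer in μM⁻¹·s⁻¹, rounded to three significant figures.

kcat = Vmax/[E]total = 28300/27.6 = 1030 s⁻¹.
kcat/Km = 1030/0.954 = 1070 μM⁻¹·s⁻¹.

1070 μM⁻¹·s⁻¹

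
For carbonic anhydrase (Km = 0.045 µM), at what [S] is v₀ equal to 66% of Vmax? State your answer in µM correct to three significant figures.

0.0874 µM

v/Vmax = [S]/(Km+[S]) = 0.66, so [S] = Km·0.66/(1 − 0.66) = 0.045 × 1.941.
[S] = 0.0874 µM.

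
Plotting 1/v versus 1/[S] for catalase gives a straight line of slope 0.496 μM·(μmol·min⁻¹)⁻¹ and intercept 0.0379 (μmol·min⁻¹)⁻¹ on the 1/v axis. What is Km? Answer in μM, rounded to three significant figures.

y-intercept = 1/Vmax ⇒ Vmax = 26.4 μmol·min⁻¹; slope = Km/Vmax ⇒ Km = slope × Vmax.
Km = 0.496 × 26.4 = 13.1 μM.

13.1 μM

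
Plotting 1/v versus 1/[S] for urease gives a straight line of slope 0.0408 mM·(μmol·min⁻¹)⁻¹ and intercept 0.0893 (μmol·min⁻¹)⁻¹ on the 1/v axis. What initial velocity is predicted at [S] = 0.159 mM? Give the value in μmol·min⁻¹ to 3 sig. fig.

2.89 μmol·min⁻¹

The y-intercept is 1/Vmax, so Vmax = 1/0.0893 = 11.2 μmol·min⁻¹.
The slope is Km/Vmax, so Km = 0.0408 × 11.2 = 0.457 mM.
Then v = 11.2 × 0.159/(0.457 + 0.159) = 2.89 μmol·min⁻¹.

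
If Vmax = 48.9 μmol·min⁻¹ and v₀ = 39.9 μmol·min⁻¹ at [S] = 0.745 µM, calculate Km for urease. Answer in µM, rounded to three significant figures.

0.168 µM

From v = Vmax[S]/(Km+[S]), Km = [S](Vmax − v)/v.
Km = 0.745 × (48.9 − 39.9) / 39.9 = 6.705/39.9 = 0.168 µM.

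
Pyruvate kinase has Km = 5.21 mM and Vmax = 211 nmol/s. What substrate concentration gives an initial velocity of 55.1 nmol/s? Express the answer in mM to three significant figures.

Rearranging v = Vmax[S]/(Km+[S]) gives [S] = Km·v/(Vmax − v).
[S] = 5.21 × 55.1 / (211 − 55.1) = 287.1/155.9 = 1.84 mM.

1.84 mM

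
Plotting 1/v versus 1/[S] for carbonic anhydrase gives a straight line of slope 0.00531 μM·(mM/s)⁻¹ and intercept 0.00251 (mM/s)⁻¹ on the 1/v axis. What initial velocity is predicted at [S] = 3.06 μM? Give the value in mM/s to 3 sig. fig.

236 mM/s

The y-intercept is 1/Vmax, so Vmax = 1/0.00251 = 398 mM/s.
The slope is Km/Vmax, so Km = 0.00531 × 398 = 2.12 μM.
Then v = 398 × 3.06/(2.12 + 3.06) = 236 mM/s.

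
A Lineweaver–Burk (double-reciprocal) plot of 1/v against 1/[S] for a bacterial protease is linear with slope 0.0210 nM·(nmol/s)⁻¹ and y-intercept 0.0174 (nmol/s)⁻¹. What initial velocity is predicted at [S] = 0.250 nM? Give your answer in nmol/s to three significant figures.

The y-intercept is 1/Vmax, so Vmax = 1/0.0174 = 57.5 nmol/s.
The slope is Km/Vmax, so Km = 0.0210 × 57.5 = 1.21 nM.
Then v = 57.5 × 0.250/(1.21 + 0.250) = 9.86 nmol/s.

9.86 nmol/s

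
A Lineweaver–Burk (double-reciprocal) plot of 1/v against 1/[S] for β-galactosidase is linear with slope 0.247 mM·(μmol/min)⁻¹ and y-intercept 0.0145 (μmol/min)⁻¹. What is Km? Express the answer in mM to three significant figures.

y-intercept = 1/Vmax ⇒ Vmax = 69.0 μmol/min; slope = Km/Vmax ⇒ Km = slope × Vmax.
Km = 0.247 × 69.0 = 17.0 mM.

17.0 mM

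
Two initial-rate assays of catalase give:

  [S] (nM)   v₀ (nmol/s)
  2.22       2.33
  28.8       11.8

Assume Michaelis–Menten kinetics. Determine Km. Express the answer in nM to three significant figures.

In reciprocal form, 1/v = (Km/Vmax)·(1/[S]) + 1/Vmax. The two points give (1/[S], 1/v) = (0.4505, 0.4292) and (0.03472, 0.08475).
Slope = (0.4292 − 0.08475)/(0.4505 − 0.03472) = 0.8285; intercept = 0.4292 − 0.8285×0.4505 = 0.05598.
Vmax = 1/intercept = 17.9 nmol/s; Km = slope × Vmax = 0.8285 × 17.9 = 14.8 nM.

14.8 nM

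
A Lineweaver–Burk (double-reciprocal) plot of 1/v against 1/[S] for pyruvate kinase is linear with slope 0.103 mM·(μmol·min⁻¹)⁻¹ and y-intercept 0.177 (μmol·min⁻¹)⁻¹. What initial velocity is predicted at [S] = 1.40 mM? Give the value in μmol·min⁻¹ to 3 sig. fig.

3.99 μmol·min⁻¹

The y-intercept is 1/Vmax, so Vmax = 1/0.177 = 5.65 μmol·min⁻¹.
The slope is Km/Vmax, so Km = 0.103 × 5.65 = 0.582 mM.
Then v = 5.65 × 1.40/(0.582 + 1.40) = 3.99 μmol·min⁻¹.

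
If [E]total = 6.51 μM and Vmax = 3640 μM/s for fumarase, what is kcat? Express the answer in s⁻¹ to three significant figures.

559 s⁻¹

kcat = Vmax/[E]total = 3640 μM/s / 6.51 μM = 559 s⁻¹.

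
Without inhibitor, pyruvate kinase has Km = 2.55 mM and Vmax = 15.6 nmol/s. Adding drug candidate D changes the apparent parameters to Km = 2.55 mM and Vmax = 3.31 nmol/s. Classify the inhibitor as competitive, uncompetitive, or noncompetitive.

Vmax decreases (15.6 → 3.31 nmol/s) while Km is unchanged — pure noncompetitive inhibition.

noncompetitive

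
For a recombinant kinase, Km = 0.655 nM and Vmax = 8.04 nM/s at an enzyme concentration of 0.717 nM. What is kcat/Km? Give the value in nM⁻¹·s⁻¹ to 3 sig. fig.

17.1 nM⁻¹·s⁻¹

kcat = Vmax/[E]total = 8.04/0.717 = 11.2 s⁻¹.
kcat/Km = 11.2/0.655 = 17.1 nM⁻¹·s⁻¹.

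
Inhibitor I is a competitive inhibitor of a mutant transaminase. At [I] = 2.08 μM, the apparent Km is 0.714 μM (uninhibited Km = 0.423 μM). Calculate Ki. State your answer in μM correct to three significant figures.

3.02 μM

Competitive: Km,app = α·Km with α = 1 + [I]/Ki.
α = Km,app/Km = 0.714/0.423 = 1.688.
Since α = 1 + [I]/Ki, [I]/Ki = 1.688 − 1 = 0.6879 and Ki = 2.08/0.6879 = 3.02 μM.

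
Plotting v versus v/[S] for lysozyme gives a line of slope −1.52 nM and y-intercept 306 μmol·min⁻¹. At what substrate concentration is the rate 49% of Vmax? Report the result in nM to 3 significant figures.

The Eadie–Hofstee slope gives Km = 1.52 nM (slope = −Km).
v/Vmax = [S]/(Km+[S]) = 0.49 ⇒ [S] = Km·0.49/(1−0.49) = 1.52 × 0.9608 = 1.46 nM.

1.46 nM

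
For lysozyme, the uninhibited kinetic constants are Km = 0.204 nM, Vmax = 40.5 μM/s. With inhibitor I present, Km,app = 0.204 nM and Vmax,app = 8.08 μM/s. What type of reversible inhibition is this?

Vmax decreases (40.5 → 8.08 μM/s) while Km is unchanged — pure noncompetitive inhibition.

noncompetitive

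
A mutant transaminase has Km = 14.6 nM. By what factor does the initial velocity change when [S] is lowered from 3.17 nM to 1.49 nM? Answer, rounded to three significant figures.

0.519

Since Vmax cancels, v₂/v₁ = [S]₂(Km+[S]₁) / [S]₁(Km+[S]₂).
= 1.49×(14.6+3.17) / (3.17×(14.6+1.49)) = 26.48/51.01 = 0.519.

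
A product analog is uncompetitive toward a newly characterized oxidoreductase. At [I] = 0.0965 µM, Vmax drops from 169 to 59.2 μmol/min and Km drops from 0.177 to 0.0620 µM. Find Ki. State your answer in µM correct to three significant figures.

Uncompetitive: Vmax,app = Vmax/α (and Km,app = Km/α) with α = 1 + [I]/Ki.
α = Vmax/Vmax,app = 169/59.2 = 2.855.
Ki = [I]/(α − 1) = 0.0965/1.855 = 0.0520 µM.

0.0520 µM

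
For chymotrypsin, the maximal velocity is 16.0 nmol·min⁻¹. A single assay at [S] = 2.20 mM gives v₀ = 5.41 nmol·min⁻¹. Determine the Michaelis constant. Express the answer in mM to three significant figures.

4.31 mM

From v = Vmax[S]/(Km+[S]), Km = [S](Vmax − v)/v.
Km = 2.20 × (16.0 − 5.41) / 5.41 = 23.30/5.41 = 4.31 mM.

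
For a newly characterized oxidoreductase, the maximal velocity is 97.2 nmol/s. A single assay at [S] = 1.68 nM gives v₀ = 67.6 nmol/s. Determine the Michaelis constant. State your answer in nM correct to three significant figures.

0.736 nM

From v = Vmax[S]/(Km+[S]), Km = [S](Vmax − v)/v.
Km = 1.68 × (97.2 − 67.6) / 67.6 = 49.73/67.6 = 0.736 nM.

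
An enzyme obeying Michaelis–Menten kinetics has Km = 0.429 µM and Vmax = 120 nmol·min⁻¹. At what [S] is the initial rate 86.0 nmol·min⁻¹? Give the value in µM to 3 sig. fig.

The required fractional saturation is v/Vmax = 86.0/120 = 0.7167.
Then [S]/(Km+[S]) = 0.7167 ⇒ [S] = 0.429 × 0.7167/(1 − 0.7167) = 1.09 µM.

1.09 µM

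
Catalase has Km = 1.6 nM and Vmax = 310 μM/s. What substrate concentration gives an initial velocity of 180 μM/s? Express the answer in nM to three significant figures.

The required fractional saturation is v/Vmax = 180/310 = 0.5806.
Then [S]/(Km+[S]) = 0.5806 ⇒ [S] = 1.6 × 0.5806/(1 − 0.5806) = 2.22 nM.

2.22 nM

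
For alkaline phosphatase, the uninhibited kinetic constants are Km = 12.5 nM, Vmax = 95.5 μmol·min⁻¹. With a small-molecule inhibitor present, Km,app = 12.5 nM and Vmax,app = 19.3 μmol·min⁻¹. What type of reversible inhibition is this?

Vmax decreases (95.5 → 19.3 μmol·min⁻¹) while Km is unchanged — pure noncompetitive inhibition.

noncompetitive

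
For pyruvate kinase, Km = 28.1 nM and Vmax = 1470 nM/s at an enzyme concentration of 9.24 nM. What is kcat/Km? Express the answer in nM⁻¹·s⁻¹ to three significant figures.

5.66 nM⁻¹·s⁻¹

kcat = Vmax/[E]total = 1470/9.24 = 159 s⁻¹.
kcat/Km = 159/28.1 = 5.66 nM⁻¹·s⁻¹.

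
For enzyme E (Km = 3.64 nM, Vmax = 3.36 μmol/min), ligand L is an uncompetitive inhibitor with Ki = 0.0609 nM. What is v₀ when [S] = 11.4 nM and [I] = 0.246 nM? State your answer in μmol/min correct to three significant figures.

α = 1 + [I]/Ki = 1 + 0.246/0.0609 = 5.039.
For an uncompetitive inhibitor, both parameters are divided by α, giving Vmax/α and Km/α: Km,app = 0.722 nM, Vmax,app = 0.667 μmol/min.
v = Vmax,app·[S]/(Km,app + [S]) = 0.667 × 11.4/(0.722 + 11.4) = 0.627 μmol/min.

0.627 μmol/min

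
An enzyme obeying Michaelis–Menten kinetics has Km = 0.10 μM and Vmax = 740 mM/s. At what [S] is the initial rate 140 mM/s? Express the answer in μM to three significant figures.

0.0233 μM

The required fractional saturation is v/Vmax = 140/740 = 0.1892.
Then [S]/(Km+[S]) = 0.1892 ⇒ [S] = 0.10 × 0.1892/(1 − 0.1892) = 0.0233 μM.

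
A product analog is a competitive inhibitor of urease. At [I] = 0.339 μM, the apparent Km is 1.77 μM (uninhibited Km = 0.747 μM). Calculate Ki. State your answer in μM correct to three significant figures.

0.248 μM

Competitive: Km,app = α·Km with α = 1 + [I]/Ki.
α = Km,app/Km = 1.77/0.747 = 2.369.
Since α = 1 + [I]/Ki, [I]/Ki = 2.369 − 1 = 1.369 and Ki = 0.339/1.369 = 0.248 μM.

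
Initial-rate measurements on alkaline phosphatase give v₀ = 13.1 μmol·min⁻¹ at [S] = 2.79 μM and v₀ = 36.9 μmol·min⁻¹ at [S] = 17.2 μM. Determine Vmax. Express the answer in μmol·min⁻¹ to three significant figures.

56.9 μmol·min⁻¹

From v = Vmax[S]/(Km+[S]), each point gives Vmax = v(Km+[S])/[S].
Equating: 13.1(Km+2.79)/2.79 = 36.9(Km+17.2)/17.2.
4.695·Km + 13.1 = 2.145·Km + 36.9, so (4.695 − 2.145)·Km = 36.9 − 13.1.
Km = 23.80/2.550 = 9.33 μM; then Vmax = 13.1(9.33+2.79)/2.79 = 56.9 μmol·min⁻¹.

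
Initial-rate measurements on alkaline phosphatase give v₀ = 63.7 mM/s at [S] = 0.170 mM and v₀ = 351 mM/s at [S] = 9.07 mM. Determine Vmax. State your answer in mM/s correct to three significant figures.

384 mM/s

From v = Vmax[S]/(Km+[S]), each point gives Vmax = v(Km+[S])/[S].
Equating: 63.7(Km+0.170)/0.170 = 351(Km+9.07)/9.07.
374.7·Km + 63.7 = 38.70·Km + 351, so (374.7 − 38.70)·Km = 351 − 63.7.
Km = 287.3/336.0 = 0.855 mM; then Vmax = 63.7(0.855+0.170)/0.170 = 384 mM/s.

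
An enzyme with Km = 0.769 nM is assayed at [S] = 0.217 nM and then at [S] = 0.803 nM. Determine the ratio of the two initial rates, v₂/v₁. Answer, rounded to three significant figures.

2.32

Since Vmax cancels, v₂/v₁ = [S]₂(Km+[S]₁) / [S]₁(Km+[S]₂).
= 0.803×(0.769+0.217) / (0.217×(0.769+0.803)) = 0.7918/0.3411 = 2.32.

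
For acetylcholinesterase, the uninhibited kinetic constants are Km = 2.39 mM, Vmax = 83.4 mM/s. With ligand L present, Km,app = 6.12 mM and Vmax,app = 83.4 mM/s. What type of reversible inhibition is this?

Km increases (2.39 → 6.12 mM) while Vmax is unchanged — the hallmark of competitive inhibition.

competitive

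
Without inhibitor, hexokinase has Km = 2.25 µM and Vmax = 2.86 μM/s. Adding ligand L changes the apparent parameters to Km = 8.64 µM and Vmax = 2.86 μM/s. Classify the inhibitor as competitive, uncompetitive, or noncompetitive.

competitive

Km increases (2.25 → 8.64 µM) while Vmax is unchanged — the hallmark of competitive inhibition.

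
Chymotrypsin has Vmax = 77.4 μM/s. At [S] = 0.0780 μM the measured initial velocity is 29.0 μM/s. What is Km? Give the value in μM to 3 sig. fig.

From v = Vmax[S]/(Km+[S]), Km = [S](Vmax − v)/v.
Km = 0.0780 × (77.4 − 29.0) / 29.0 = 3.775/29.0 = 0.130 μM.

0.130 μM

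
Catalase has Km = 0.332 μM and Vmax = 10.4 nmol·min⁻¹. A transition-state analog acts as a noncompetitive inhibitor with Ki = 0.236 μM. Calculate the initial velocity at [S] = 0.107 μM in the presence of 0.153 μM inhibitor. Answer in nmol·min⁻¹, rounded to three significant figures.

1.54 nmol·min⁻¹

α = 1 + [I]/Ki = 1 + 0.153/0.236 = 1.648.
For a noncompetitive inhibitor, Vmax is reduced to Vmax/α while Km is unchanged: Km,app = 0.332 μM, Vmax,app = 6.31 nmol·min⁻¹.
v = Vmax,app·[S]/(Km,app + [S]) = 6.31 × 0.107/(0.332 + 0.107) = 1.54 nmol·min⁻¹.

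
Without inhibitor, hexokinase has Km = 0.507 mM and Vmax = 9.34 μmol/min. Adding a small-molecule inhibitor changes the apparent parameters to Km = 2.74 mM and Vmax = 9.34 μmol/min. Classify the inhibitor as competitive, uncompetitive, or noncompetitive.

competitive

Km increases (0.507 → 2.74 mM) while Vmax is unchanged — the hallmark of competitive inhibition.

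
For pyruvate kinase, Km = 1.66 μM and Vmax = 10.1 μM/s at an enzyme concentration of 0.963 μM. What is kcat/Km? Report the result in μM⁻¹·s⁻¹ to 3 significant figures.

kcat = Vmax/[E]total = 10.1/0.963 = 10.5 s⁻¹.
kcat/Km = 10.5/1.66 = 6.32 μM⁻¹·s⁻¹.

6.32 μM⁻¹·s⁻¹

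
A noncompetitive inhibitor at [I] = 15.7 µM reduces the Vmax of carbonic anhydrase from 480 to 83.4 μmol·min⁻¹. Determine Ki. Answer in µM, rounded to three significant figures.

Noncompetitive: Vmax,app = Vmax/α with α = 1 + [I]/Ki.
α = Vmax/Vmax,app = 480/83.4 = 5.755.
Since α = 1 + [I]/Ki, [I]/Ki = 5.755 − 1 = 4.755 and Ki = 15.7/4.755 = 3.30 µM.

3.30 µM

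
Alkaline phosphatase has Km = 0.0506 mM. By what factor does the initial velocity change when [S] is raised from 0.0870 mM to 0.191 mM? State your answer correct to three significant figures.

1.25

Since Vmax cancels, v₂/v₁ = [S]₂(Km+[S]₁) / [S]₁(Km+[S]₂).
= 0.191×(0.0506+0.0870) / (0.0870×(0.0506+0.191)) = 0.02628/0.02102 = 1.25.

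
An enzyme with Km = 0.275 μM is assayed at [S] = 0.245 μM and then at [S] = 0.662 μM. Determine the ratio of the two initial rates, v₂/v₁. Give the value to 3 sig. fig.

Since Vmax cancels, v₂/v₁ = [S]₂(Km+[S]₁) / [S]₁(Km+[S]₂).
= 0.662×(0.275+0.245) / (0.245×(0.275+0.662)) = 0.3442/0.2296 = 1.50.

1.50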